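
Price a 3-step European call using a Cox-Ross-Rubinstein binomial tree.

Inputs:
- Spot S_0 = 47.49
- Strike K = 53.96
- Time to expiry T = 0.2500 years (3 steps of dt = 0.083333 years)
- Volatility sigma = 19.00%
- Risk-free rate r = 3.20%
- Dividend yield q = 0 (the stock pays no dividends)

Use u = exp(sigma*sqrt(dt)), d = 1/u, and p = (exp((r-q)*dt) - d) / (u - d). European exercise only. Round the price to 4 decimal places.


Answer: Price = V(0,0) = 0.2673

Derivation:
dt = T/N = 0.083333
u = exp(sigma*sqrt(dt)) = 1.056380; d = 1/u = 0.946629
p = (exp((r-q)*dt) - d) / (u - d) = 0.510621
Discount per step: exp(-r*dt) = 0.997337
Stock lattice S(k, i) with i counting down-moves:
  k=0: S(0,0) = 47.4900
  k=1: S(1,0) = 50.1675; S(1,1) = 44.9554
  k=2: S(2,0) = 52.9960; S(2,1) = 47.4900; S(2,2) = 42.5561
  k=3: S(3,0) = 55.9839; S(3,1) = 50.1675; S(3,2) = 44.9554; S(3,3) = 40.2848
Terminal payoffs V(N, i) = max(S_T - K, 0):
  V(3,0) = 2.023891; V(3,1) = 0.000000; V(3,2) = 0.000000; V(3,3) = 0.000000
Backward induction: V(k, i) = exp(-r*dt) * [p * V(k+1, i) + (1-p) * V(k+1, i+1)].
  V(2,0) = exp(-r*dt) * [p*2.023891 + (1-p)*0.000000] = 1.030689
  V(2,1) = exp(-r*dt) * [p*0.000000 + (1-p)*0.000000] = 0.000000
  V(2,2) = exp(-r*dt) * [p*0.000000 + (1-p)*0.000000] = 0.000000
  V(1,0) = exp(-r*dt) * [p*1.030689 + (1-p)*0.000000] = 0.524890
  V(1,1) = exp(-r*dt) * [p*0.000000 + (1-p)*0.000000] = 0.000000
  V(0,0) = exp(-r*dt) * [p*0.524890 + (1-p)*0.000000] = 0.267306


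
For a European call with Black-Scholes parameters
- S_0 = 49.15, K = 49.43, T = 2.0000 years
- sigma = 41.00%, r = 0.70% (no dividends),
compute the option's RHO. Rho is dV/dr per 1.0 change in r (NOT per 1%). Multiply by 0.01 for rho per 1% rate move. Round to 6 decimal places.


Answer: Rho = 38.159839

Derivation:
d1 = 0.3042617000; d2 = -0.2755658606
phi(d1) = 0.3808970599; exp(-qT) = 1.0000000000; exp(-rT) = 0.9860975443
N(d2) = 0.3914407670
Rho = K*T*exp(-rT)*N(d2) = 49.4300 * 2.0000 * 0.9860975443 * 0.3914407670 = 38.159839


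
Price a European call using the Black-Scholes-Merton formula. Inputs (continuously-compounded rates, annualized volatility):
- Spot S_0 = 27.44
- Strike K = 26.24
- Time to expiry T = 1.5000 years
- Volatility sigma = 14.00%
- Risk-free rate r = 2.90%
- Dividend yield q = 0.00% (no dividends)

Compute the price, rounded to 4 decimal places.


Answer: Price = 3.1858

Derivation:
d1 = (ln(S/K) + (r - q + 0.5*sigma^2) * T) / (sigma * sqrt(T)) = 0.60022319
d2 = d1 - sigma * sqrt(T) = 0.42875891
exp(-rT) = 0.95743255; exp(-qT) = 1.00000000
C = S_0 * exp(-qT) * N(d1) - K * exp(-rT) * N(d2)
N(d1) = 0.72582125; N(d2) = 0.66595066
C = 27.4400 * 1.00000000 * 0.72582125 - 26.2400 * 0.95743255 * 0.66595066 = 3.1858


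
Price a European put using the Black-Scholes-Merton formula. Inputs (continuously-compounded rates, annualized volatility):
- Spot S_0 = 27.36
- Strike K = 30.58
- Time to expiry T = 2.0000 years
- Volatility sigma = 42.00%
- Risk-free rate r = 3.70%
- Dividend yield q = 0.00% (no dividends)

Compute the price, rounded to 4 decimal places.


d1 = (ln(S/K) + (r - q + 0.5*sigma^2) * T) / (sigma * sqrt(T)) = 0.23424746
d2 = d1 - sigma * sqrt(T) = -0.35972224
exp(-rT) = 0.92867169; exp(-qT) = 1.00000000
P = K * exp(-rT) * N(-d2) - S_0 * exp(-qT) * N(-d1)
N(-d1) = 0.40739644; N(-d2) = 0.64047257
P = 30.5800 * 0.92867169 * 0.64047257 - 27.3600 * 1.00000000 * 0.40739644 = 7.0423

Answer: Price = 7.0423


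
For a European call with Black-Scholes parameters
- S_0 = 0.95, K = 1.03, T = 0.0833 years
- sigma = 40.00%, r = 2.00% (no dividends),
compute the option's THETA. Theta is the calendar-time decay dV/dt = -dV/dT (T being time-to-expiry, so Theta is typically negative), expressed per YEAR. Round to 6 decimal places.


d1 = -0.6281854298; d2 = -0.7436323873
phi(d1) = 0.3275066233; exp(-qT) = 1.0000000000; exp(-rT) = 0.9983353870
Theta = -S*exp(-qT)*phi(d1)*sigma/(2*sqrt(T)) - r*K*exp(-rT)*N(d2) + q*S*exp(-qT)*N(d1)
N(d1) = 0.2649412370; N(d2) = 0.2285494520; sqrt(T) = 0.2886173938
Term 1 = -0.9500 * 1.0000000000 * 0.3275066233 * 0.4000 / (2 * 0.2886173938) = -0.2156012069
Term 2 = -0.0200 * 1.0300 * 0.9983353870 * 0.2285494520 = -0.0047002815
Term 3 = 0 (no dividend yield, q = 0)
Theta = -0.2156012069 + (-0.0047002815) + (0.0000000000) = -0.220301

Answer: Theta = -0.220301


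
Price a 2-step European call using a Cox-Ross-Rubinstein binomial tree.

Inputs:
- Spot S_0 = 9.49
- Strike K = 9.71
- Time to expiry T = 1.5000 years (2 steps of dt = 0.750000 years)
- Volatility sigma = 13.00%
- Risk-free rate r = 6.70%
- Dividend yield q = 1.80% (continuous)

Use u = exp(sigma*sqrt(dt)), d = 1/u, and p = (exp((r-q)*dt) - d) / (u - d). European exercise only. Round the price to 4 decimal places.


dt = T/N = 0.750000
u = exp(sigma*sqrt(dt)) = 1.119165; d = 1/u = 0.893523
p = (exp((r-q)*dt) - d) / (u - d) = 0.637782
Discount per step: exp(-r*dt) = 0.950992
Stock lattice S(k, i) with i counting down-moves:
  k=0: S(0,0) = 9.4900
  k=1: S(1,0) = 10.6209; S(1,1) = 8.4795
  k=2: S(2,0) = 11.8865; S(2,1) = 9.4900; S(2,2) = 7.5767
Terminal payoffs V(N, i) = max(S_T - K, 0):
  V(2,0) = 2.176523; V(2,1) = 0.000000; V(2,2) = 0.000000
Backward induction: V(k, i) = exp(-r*dt) * [p * V(k+1, i) + (1-p) * V(k+1, i+1)].
  V(1,0) = exp(-r*dt) * [p*2.176523 + (1-p)*0.000000] = 1.320116
  V(1,1) = exp(-r*dt) * [p*0.000000 + (1-p)*0.000000] = 0.000000
  V(0,0) = exp(-r*dt) * [p*1.320116 + (1-p)*0.000000] = 0.800683

Answer: Price = V(0,0) = 0.8007


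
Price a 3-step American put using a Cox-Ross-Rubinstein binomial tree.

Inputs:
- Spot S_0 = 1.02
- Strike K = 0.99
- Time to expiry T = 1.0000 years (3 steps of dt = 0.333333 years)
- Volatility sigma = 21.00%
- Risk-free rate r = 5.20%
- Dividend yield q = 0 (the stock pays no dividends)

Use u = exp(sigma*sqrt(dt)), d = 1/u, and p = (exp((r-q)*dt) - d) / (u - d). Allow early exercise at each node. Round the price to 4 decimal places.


dt = T/N = 0.333333
u = exp(sigma*sqrt(dt)) = 1.128900; d = 1/u = 0.885818
p = (exp((r-q)*dt) - d) / (u - d) = 0.541654
Discount per step: exp(-r*dt) = 0.982816
Stock lattice S(k, i) with i counting down-moves:
  k=0: S(0,0) = 1.0200
  k=1: S(1,0) = 1.1515; S(1,1) = 0.9035
  k=2: S(2,0) = 1.2999; S(2,1) = 1.0200; S(2,2) = 0.8004
  k=3: S(3,0) = 1.4675; S(3,1) = 1.1515; S(3,2) = 0.9035; S(3,3) = 0.7090
Terminal payoffs V(N, i) = max(K - S_T, 0):
  V(3,0) = 0.000000; V(3,1) = 0.000000; V(3,2) = 0.086465; V(3,3) = 0.281020
Backward induction: V(k, i) = exp(-r*dt) * [p * V(k+1, i) + (1-p) * V(k+1, i+1)]; then take max(V_cont, immediate exercise) for American.
  V(2,0) = exp(-r*dt) * [p*0.000000 + (1-p)*0.000000] = 0.000000; exercise = 0.000000; V(2,0) = max -> 0.000000
  V(2,1) = exp(-r*dt) * [p*0.000000 + (1-p)*0.086465] = 0.038950; exercise = 0.000000; V(2,1) = max -> 0.038950
  V(2,2) = exp(-r*dt) * [p*0.086465 + (1-p)*0.281020] = 0.172621; exercise = 0.189633; V(2,2) = max -> 0.189633
  V(1,0) = exp(-r*dt) * [p*0.000000 + (1-p)*0.038950] = 0.017546; exercise = 0.000000; V(1,0) = max -> 0.017546
  V(1,1) = exp(-r*dt) * [p*0.038950 + (1-p)*0.189633] = 0.106159; exercise = 0.086465; V(1,1) = max -> 0.106159
  V(0,0) = exp(-r*dt) * [p*0.017546 + (1-p)*0.106159] = 0.057162; exercise = 0.000000; V(0,0) = max -> 0.057162

Answer: Price = V(0,0) = 0.0572


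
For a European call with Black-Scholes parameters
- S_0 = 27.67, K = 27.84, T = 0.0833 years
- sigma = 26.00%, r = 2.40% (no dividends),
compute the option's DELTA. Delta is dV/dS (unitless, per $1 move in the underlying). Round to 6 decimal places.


Answer: Delta = 0.493034

Derivation:
d1 = -0.0174612546; d2 = -0.0925017770
phi(d1) = 0.3988814672; exp(-qT) = 1.0000000000; exp(-rT) = 0.9980027971
N(d1) = 0.4930343212
Delta = exp(-qT) * N(d1) = 1.0000000000 * 0.4930343212 = 0.493034


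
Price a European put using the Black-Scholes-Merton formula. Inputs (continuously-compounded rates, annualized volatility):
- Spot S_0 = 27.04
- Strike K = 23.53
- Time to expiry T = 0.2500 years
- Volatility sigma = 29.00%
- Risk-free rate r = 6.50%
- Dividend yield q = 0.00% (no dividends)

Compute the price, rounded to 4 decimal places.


d1 = (ln(S/K) + (r - q + 0.5*sigma^2) * T) / (sigma * sqrt(T)) = 1.14347275
d2 = d1 - sigma * sqrt(T) = 0.99847275
exp(-rT) = 0.98388132; exp(-qT) = 1.00000000
P = K * exp(-rT) * N(-d2) - S_0 * exp(-qT) * N(-d1)
N(-d1) = 0.12642118; N(-d2) = 0.15902509
P = 23.5300 * 0.98388132 * 0.15902509 - 27.0400 * 1.00000000 * 0.12642118 = 0.2631

Answer: Price = 0.2631


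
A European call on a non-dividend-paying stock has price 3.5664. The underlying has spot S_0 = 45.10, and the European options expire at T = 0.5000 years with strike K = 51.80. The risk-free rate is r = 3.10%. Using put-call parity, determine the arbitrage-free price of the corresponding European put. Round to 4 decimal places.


Put-call parity: C - P = S_0 * exp(-qT) - K * exp(-rT).
S_0 * exp(-qT) = 45.1000 * 1.00000000 = 45.10000000
K * exp(-rT) = 51.8000 * 0.98461951 = 51.00329045
P = C - S*exp(-qT) + K*exp(-rT)
P = 3.5664 - 45.10000000 + 51.00329045 = 9.4697

Answer: Put price = 9.4697


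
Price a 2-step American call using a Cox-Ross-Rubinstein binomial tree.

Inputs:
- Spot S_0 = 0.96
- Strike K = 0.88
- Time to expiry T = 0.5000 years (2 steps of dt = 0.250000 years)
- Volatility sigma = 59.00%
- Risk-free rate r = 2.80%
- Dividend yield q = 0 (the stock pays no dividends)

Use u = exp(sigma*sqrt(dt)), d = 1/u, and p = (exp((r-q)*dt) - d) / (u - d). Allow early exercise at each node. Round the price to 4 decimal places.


dt = T/N = 0.250000
u = exp(sigma*sqrt(dt)) = 1.343126; d = 1/u = 0.744532
p = (exp((r-q)*dt) - d) / (u - d) = 0.438515
Discount per step: exp(-r*dt) = 0.993024
Stock lattice S(k, i) with i counting down-moves:
  k=0: S(0,0) = 0.9600
  k=1: S(1,0) = 1.2894; S(1,1) = 0.7148
  k=2: S(2,0) = 1.7318; S(2,1) = 0.9600; S(2,2) = 0.5322
Terminal payoffs V(N, i) = max(S_T - K, 0):
  V(2,0) = 0.851829; V(2,1) = 0.080000; V(2,2) = 0.000000
Backward induction: V(k, i) = exp(-r*dt) * [p * V(k+1, i) + (1-p) * V(k+1, i+1)]; then take max(V_cont, immediate exercise) for American.
  V(1,0) = exp(-r*dt) * [p*0.851829 + (1-p)*0.080000] = 0.415540; exercise = 0.409401; V(1,0) = max -> 0.415540
  V(1,1) = exp(-r*dt) * [p*0.080000 + (1-p)*0.000000] = 0.034837; exercise = 0.000000; V(1,1) = max -> 0.034837
  V(0,0) = exp(-r*dt) * [p*0.415540 + (1-p)*0.034837] = 0.200373; exercise = 0.080000; V(0,0) = max -> 0.200373

Answer: Price = V(0,0) = 0.2004


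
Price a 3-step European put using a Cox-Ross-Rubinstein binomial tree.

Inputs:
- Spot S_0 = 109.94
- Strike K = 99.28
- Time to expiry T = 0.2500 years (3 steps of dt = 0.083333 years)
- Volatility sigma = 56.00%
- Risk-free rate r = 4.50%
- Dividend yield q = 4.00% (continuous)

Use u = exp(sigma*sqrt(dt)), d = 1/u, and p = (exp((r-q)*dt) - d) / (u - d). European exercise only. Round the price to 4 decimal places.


Answer: Price = V(0,0) = 7.1771

Derivation:
dt = T/N = 0.083333
u = exp(sigma*sqrt(dt)) = 1.175458; d = 1/u = 0.850732
p = (exp((r-q)*dt) - d) / (u - d) = 0.460957
Discount per step: exp(-r*dt) = 0.996257
Stock lattice S(k, i) with i counting down-moves:
  k=0: S(0,0) = 109.9400
  k=1: S(1,0) = 129.2299; S(1,1) = 93.5295
  k=2: S(2,0) = 151.9043; S(2,1) = 109.9400; S(2,2) = 79.5685
  k=3: S(3,0) = 178.5572; S(3,1) = 129.2299; S(3,2) = 93.5295; S(3,3) = 67.6915
Terminal payoffs V(N, i) = max(K - S_T, 0):
  V(3,0) = 0.000000; V(3,1) = 0.000000; V(3,2) = 5.750519; V(3,3) = 31.588506
Backward induction: V(k, i) = exp(-r*dt) * [p * V(k+1, i) + (1-p) * V(k+1, i+1)].
  V(2,0) = exp(-r*dt) * [p*0.000000 + (1-p)*0.000000] = 0.000000
  V(2,1) = exp(-r*dt) * [p*0.000000 + (1-p)*5.750519] = 3.088177
  V(2,2) = exp(-r*dt) * [p*5.750519 + (1-p)*31.588506] = 19.604658
  V(1,0) = exp(-r*dt) * [p*0.000000 + (1-p)*3.088177] = 1.658430
  V(1,1) = exp(-r*dt) * [p*3.088177 + (1-p)*19.604658] = 11.946393
  V(0,0) = exp(-r*dt) * [p*1.658430 + (1-p)*11.946393] = 7.177123


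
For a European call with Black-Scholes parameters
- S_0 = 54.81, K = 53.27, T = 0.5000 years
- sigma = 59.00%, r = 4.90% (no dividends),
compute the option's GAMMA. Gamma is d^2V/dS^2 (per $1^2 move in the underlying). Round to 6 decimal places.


Answer: Gamma = 0.016491

Derivation:
d1 = 0.3356344374; d2 = -0.0815585635
phi(d1) = 0.3770928743; exp(-qT) = 1.0000000000; exp(-rT) = 0.9757976889
Gamma = exp(-qT) * phi(d1) / (S * sigma * sqrt(T)) = 1.0000000000 * 0.3770928743 / (54.8100 * 0.5900 * 0.7071067812) = 0.016491


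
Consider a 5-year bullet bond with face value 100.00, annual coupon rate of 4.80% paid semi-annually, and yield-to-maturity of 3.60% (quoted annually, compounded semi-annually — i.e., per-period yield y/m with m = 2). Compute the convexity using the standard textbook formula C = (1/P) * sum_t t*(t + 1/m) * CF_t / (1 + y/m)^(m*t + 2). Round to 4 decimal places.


Answer: Convexity = 23.1591

Derivation:
Coupon per period c = face * coupon_rate / m = 2.400000
Periods per year m = 2; per-period yield y/m = 0.018000
Number of cashflows N = 10
Cashflows (t years, CF_t, discount factor 1/(1+y/m)^(m*t), PV):
  t = 0.5000: CF_t = 2.400000, DF = 0.982318, PV = 2.357564
  t = 1.0000: CF_t = 2.400000, DF = 0.964949, PV = 2.315878
  t = 1.5000: CF_t = 2.400000, DF = 0.947887, PV = 2.274929
  t = 2.0000: CF_t = 2.400000, DF = 0.931127, PV = 2.234705
  t = 2.5000: CF_t = 2.400000, DF = 0.914663, PV = 2.195191
  t = 3.0000: CF_t = 2.400000, DF = 0.898490, PV = 2.156376
  t = 3.5000: CF_t = 2.400000, DF = 0.882603, PV = 2.118248
  t = 4.0000: CF_t = 2.400000, DF = 0.866997, PV = 2.080794
  t = 4.5000: CF_t = 2.400000, DF = 0.851667, PV = 2.044002
  t = 5.0000: CF_t = 102.400000, DF = 0.836608, PV = 85.668700
Price P = sum_t PV_t = 105.446387
Convexity numerator sum_t t*(t + 1/m) * CF_t / (1+y/m)^(m*t + 2):
  t = 0.5000: term = 1.137465
  t = 1.0000: term = 3.352057
  t = 1.5000: term = 6.585574
  t = 2.0000: term = 10.781882
  t = 2.5000: term = 15.886860
  t = 3.0000: term = 21.848334
  t = 3.5000: term = 28.616023
  t = 4.0000: term = 36.141483
  t = 4.5000: term = 44.378049
  t = 5.0000: term = 2273.313413
Convexity = (1/P) * sum = 2442.041138 / 105.446387 = 23.159078


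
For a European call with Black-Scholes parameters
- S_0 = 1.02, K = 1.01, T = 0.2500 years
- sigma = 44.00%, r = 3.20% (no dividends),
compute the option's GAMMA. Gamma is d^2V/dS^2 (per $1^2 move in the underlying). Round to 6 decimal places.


Answer: Gamma = 1.745634

Derivation:
d1 = 0.1911468020; d2 = -0.0288531980
phi(d1) = 0.3917203514; exp(-qT) = 1.0000000000; exp(-rT) = 0.9920319148
Gamma = exp(-qT) * phi(d1) / (S * sigma * sqrt(T)) = 1.0000000000 * 0.3917203514 / (1.0200 * 0.4400 * 0.5000000000) = 1.745634


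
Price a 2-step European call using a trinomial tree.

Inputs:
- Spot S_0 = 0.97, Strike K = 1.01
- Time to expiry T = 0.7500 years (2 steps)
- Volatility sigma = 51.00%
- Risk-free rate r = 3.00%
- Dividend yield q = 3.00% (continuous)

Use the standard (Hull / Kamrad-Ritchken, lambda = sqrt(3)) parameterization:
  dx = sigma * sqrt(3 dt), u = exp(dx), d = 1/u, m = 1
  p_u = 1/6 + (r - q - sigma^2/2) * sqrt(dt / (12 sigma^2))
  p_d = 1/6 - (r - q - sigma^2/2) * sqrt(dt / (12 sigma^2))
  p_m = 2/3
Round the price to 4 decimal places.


Answer: Price = V(0,0) = 0.1308

Derivation:
dt = T/N = 0.375000; dx = sigma*sqrt(3*dt) = 0.540937
u = exp(dx) = 1.717615; d = 1/u = 0.582203
p_u = 0.121589, p_m = 0.666667, p_d = 0.211745
Discount per step: exp(-r*dt) = 0.988813
Stock lattice S(k, j) with j the centered position index:
  k=0: S(0,+0) = 0.9700
  k=1: S(1,-1) = 0.5647; S(1,+0) = 0.9700; S(1,+1) = 1.6661
  k=2: S(2,-2) = 0.3288; S(2,-1) = 0.5647; S(2,+0) = 0.9700; S(2,+1) = 1.6661; S(2,+2) = 2.8617
Terminal payoffs V(N, j) = max(S_T - K, 0):
  V(2,-2) = 0.000000; V(2,-1) = 0.000000; V(2,+0) = 0.000000; V(2,+1) = 0.656087; V(2,+2) = 1.851695
Backward induction: V(k, j) = exp(-r*dt) * [p_u * V(k+1, j+1) + p_m * V(k+1, j) + p_d * V(k+1, j-1)]
  V(1,-1) = exp(-r*dt) * [p_u*0.000000 + p_m*0.000000 + p_d*0.000000] = 0.000000
  V(1,+0) = exp(-r*dt) * [p_u*0.656087 + p_m*0.000000 + p_d*0.000000] = 0.078880
  V(1,+1) = exp(-r*dt) * [p_u*1.851695 + p_m*0.656087 + p_d*0.000000] = 0.655124
  V(0,+0) = exp(-r*dt) * [p_u*0.655124 + p_m*0.078880 + p_d*0.000000] = 0.130763


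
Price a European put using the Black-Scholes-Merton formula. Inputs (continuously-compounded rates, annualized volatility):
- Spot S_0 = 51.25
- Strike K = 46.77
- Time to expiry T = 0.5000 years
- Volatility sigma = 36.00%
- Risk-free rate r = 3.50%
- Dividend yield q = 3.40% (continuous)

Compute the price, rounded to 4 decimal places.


d1 = (ln(S/K) + (r - q + 0.5*sigma^2) * T) / (sigma * sqrt(T)) = 0.48858583
d2 = d1 - sigma * sqrt(T) = 0.23402738
exp(-rT) = 0.98265224; exp(-qT) = 0.98314368
P = K * exp(-rT) * N(-d2) - S_0 * exp(-qT) * N(-d1)
N(-d1) = 0.31256747; N(-d2) = 0.40748186
P = 46.7700 * 0.98265224 * 0.40748186 - 51.2500 * 0.98314368 * 0.31256747 = 2.9783

Answer: Price = 2.9783


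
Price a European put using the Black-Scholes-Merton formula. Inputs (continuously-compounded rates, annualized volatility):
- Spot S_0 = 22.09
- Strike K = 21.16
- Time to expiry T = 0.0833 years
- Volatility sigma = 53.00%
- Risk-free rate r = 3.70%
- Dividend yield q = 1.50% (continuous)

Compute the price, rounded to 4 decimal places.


Answer: Price = 0.8878

Derivation:
d1 = (ln(S/K) + (r - q + 0.5*sigma^2) * T) / (sigma * sqrt(T)) = 0.36965107
d2 = d1 - sigma * sqrt(T) = 0.21668385
exp(-rT) = 0.99692264; exp(-qT) = 0.99875128
P = K * exp(-rT) * N(-d2) - S_0 * exp(-qT) * N(-d1)
N(-d1) = 0.35582125; N(-d2) = 0.41422737
P = 21.1600 * 0.99692264 * 0.41422737 - 22.0900 * 0.99875128 * 0.35582125 = 0.8878


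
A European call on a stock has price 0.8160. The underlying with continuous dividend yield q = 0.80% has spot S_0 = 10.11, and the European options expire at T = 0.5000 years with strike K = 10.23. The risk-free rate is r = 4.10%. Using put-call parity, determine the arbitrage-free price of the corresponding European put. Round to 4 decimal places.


Answer: Put price = 0.7688

Derivation:
Put-call parity: C - P = S_0 * exp(-qT) - K * exp(-rT).
S_0 * exp(-qT) = 10.1100 * 0.99600799 = 10.06964077
K * exp(-rT) = 10.2300 * 0.97970870 = 10.02241996
P = C - S*exp(-qT) + K*exp(-rT)
P = 0.8160 - 10.06964077 + 10.02241996 = 0.7688


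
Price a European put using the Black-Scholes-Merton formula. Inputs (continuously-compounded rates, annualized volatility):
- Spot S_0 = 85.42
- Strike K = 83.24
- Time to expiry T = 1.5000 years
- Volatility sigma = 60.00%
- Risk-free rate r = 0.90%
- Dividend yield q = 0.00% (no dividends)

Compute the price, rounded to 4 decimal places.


Answer: Price = 22.4019

Derivation:
d1 = (ln(S/K) + (r - q + 0.5*sigma^2) * T) / (sigma * sqrt(T)) = 0.42097511
d2 = d1 - sigma * sqrt(T) = -0.31387181
exp(-rT) = 0.98659072; exp(-qT) = 1.00000000
P = K * exp(-rT) * N(-d2) - S_0 * exp(-qT) * N(-d1)
N(-d1) = 0.33688663; N(-d2) = 0.62319080
P = 83.2400 * 0.98659072 * 0.62319080 - 85.4200 * 1.00000000 * 0.33688663 = 22.4019


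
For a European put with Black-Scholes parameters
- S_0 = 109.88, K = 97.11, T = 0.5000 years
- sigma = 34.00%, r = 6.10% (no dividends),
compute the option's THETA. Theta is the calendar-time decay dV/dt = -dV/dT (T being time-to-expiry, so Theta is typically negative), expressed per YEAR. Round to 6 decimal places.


Answer: Theta = -6.158136

Derivation:
d1 = 0.7609488223; d2 = 0.5205325167
phi(d1) = 0.2986568306; exp(-qT) = 1.0000000000; exp(-rT) = 0.9699604321
Theta = -S*exp(-qT)*phi(d1)*sigma/(2*sqrt(T)) + r*K*exp(-rT)*N(-d2) - q*S*exp(-qT)*N(-d1)
N(-d1) = 0.2233438179; N(-d2) = 0.3013462352; sqrt(T) = 0.7071067812
Term 1 = -109.8800 * 1.0000000000 * 0.2986568306 * 0.3400 / (2 * 0.7071067812) = -7.8896006674
Term 2 = 0.0610 * 97.1100 * 0.9699604321 * 0.3013462352 = 1.7314644435
Term 3 = 0 (no dividend yield, q = 0)
Theta = -7.8896006674 + (1.7314644435) + (0.0000000000) = -6.158136


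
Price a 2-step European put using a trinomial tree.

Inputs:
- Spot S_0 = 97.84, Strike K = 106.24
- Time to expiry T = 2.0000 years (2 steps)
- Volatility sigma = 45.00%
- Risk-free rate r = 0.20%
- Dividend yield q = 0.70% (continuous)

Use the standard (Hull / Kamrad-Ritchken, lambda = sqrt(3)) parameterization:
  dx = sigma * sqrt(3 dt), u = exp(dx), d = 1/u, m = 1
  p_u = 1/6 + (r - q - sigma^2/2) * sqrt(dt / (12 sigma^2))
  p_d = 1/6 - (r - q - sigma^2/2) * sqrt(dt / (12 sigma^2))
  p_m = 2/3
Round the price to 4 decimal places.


Answer: Price = V(0,0) = 27.9464

Derivation:
dt = T/N = 1.000000; dx = sigma*sqrt(3*dt) = 0.779423
u = exp(dx) = 2.180214; d = 1/u = 0.458671
p_u = 0.098507, p_m = 0.666667, p_d = 0.234826
Discount per step: exp(-r*dt) = 0.998002
Stock lattice S(k, j) with j the centered position index:
  k=0: S(0,+0) = 97.8400
  k=1: S(1,-1) = 44.8763; S(1,+0) = 97.8400; S(1,+1) = 213.3121
  k=2: S(2,-2) = 20.5835; S(2,-1) = 44.8763; S(2,+0) = 97.8400; S(2,+1) = 213.3121; S(2,+2) = 465.0659
Terminal payoffs V(N, j) = max(K - S_T, 0):
  V(2,-2) = 85.656542; V(2,-1) = 61.363664; V(2,+0) = 8.400000; V(2,+1) = 0.000000; V(2,+2) = 0.000000
Backward induction: V(k, j) = exp(-r*dt) * [p_u * V(k+1, j+1) + p_m * V(k+1, j) + p_d * V(k+1, j-1)]
  V(1,-1) = exp(-r*dt) * [p_u*8.400000 + p_m*61.363664 + p_d*85.656542] = 61.727381
  V(1,+0) = exp(-r*dt) * [p_u*0.000000 + p_m*8.400000 + p_d*61.363664] = 19.969809
  V(1,+1) = exp(-r*dt) * [p_u*0.000000 + p_m*0.000000 + p_d*8.400000] = 1.968598
  V(0,+0) = exp(-r*dt) * [p_u*1.968598 + p_m*19.969809 + p_d*61.727381] = 27.946377


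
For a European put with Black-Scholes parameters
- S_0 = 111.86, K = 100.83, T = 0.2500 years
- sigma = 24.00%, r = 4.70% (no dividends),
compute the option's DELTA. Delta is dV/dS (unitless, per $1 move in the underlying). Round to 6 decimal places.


d1 = 1.0230179916; d2 = 0.9030179916
phi(d1) = 0.2364020223; exp(-qT) = 1.0000000000; exp(-rT) = 0.9883187617
N(-d1) = 0.1531496696
Delta = -exp(-qT) * N(-d1) = -1.0000000000 * 0.1531496696 = -0.153150

Answer: Delta = -0.153150


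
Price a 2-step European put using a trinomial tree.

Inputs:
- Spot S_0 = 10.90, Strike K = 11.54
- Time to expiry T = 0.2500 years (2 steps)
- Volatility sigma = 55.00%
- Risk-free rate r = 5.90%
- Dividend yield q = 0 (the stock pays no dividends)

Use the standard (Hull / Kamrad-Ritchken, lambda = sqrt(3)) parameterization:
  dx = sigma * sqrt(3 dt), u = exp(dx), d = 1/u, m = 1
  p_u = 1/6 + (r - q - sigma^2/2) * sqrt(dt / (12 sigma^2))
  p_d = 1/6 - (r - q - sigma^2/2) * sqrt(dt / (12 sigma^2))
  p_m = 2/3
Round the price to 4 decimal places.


Answer: Price = V(0,0) = 1.4212

Derivation:
dt = T/N = 0.125000; dx = sigma*sqrt(3*dt) = 0.336805
u = exp(dx) = 1.400466; d = 1/u = 0.714048
p_u = 0.149548, p_m = 0.666667, p_d = 0.183785
Discount per step: exp(-r*dt) = 0.992652
Stock lattice S(k, j) with j the centered position index:
  k=0: S(0,+0) = 10.9000
  k=1: S(1,-1) = 7.7831; S(1,+0) = 10.9000; S(1,+1) = 15.2651
  k=2: S(2,-2) = 5.5575; S(2,-1) = 7.7831; S(2,+0) = 10.9000; S(2,+1) = 15.2651; S(2,+2) = 21.3782
Terminal payoffs V(N, j) = max(K - S_T, 0):
  V(2,-2) = 5.982474; V(2,-1) = 3.756875; V(2,+0) = 0.640000; V(2,+1) = 0.000000; V(2,+2) = 0.000000
Backward induction: V(k, j) = exp(-r*dt) * [p_u * V(k+1, j+1) + p_m * V(k+1, j) + p_d * V(k+1, j-1)]
  V(1,-1) = exp(-r*dt) * [p_u*0.640000 + p_m*3.756875 + p_d*5.982474] = 3.672599
  V(1,+0) = exp(-r*dt) * [p_u*0.000000 + p_m*0.640000 + p_d*3.756875] = 1.108916
  V(1,+1) = exp(-r*dt) * [p_u*0.000000 + p_m*0.000000 + p_d*0.640000] = 0.116758
  V(0,+0) = exp(-r*dt) * [p_u*0.116758 + p_m*1.108916 + p_d*3.672599] = 1.421188


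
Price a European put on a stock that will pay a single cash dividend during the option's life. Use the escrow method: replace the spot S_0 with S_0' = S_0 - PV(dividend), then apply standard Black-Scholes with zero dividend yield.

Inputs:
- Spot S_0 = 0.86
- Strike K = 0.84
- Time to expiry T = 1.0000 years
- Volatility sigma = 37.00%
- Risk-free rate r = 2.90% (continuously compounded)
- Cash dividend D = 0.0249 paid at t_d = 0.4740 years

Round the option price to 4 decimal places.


PV(D) = D * exp(-r * t_d) = 0.0249 * 0.98634804 = 0.02456007
S_0' = S_0 - PV(D) = 0.8600 - 0.02456007 = 0.83543993
d1 = (ln(S_0'/K) + (r + sigma^2/2)*T) / (sigma*sqrt(T)) = 0.24866638
d2 = d1 - sigma*sqrt(T) = -0.12133362
exp(-rT) = 0.97141646
N(-d1) = 0.40180943; N(-d2) = 0.54828660
P = K * exp(-rT) * N(-d2) - S_0' * N(-d1) = 0.8400 * 0.97141646 * 0.54828660 - 0.83543993 * 0.40180943 = 0.1117

Answer: Price = 0.1117


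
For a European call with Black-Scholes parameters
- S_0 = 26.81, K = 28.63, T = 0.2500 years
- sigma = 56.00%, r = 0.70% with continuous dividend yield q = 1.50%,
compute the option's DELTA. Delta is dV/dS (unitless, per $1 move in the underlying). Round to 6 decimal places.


Answer: Delta = 0.457772

Derivation:
d1 = -0.1017148817; d2 = -0.3817148817
phi(d1) = 0.3968838971; exp(-qT) = 0.9962570225; exp(-rT) = 0.9982515304
N(d1) = 0.4594914948
Delta = exp(-qT) * N(d1) = 0.9962570225 * 0.4594914948 = 0.457772


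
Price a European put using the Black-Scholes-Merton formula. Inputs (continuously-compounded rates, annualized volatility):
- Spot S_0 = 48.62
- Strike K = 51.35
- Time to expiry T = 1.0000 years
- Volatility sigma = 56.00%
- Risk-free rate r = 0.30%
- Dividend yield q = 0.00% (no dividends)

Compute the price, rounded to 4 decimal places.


Answer: Price = 12.3395

Derivation:
d1 = (ln(S/K) + (r - q + 0.5*sigma^2) * T) / (sigma * sqrt(T)) = 0.18780363
d2 = d1 - sigma * sqrt(T) = -0.37219637
exp(-rT) = 0.99700450; exp(-qT) = 1.00000000
P = K * exp(-rT) * N(-d2) - S_0 * exp(-qT) * N(-d1)
N(-d1) = 0.42551530; N(-d2) = 0.64512668
P = 51.3500 * 0.99700450 * 0.64512668 - 48.6200 * 1.00000000 * 0.42551530 = 12.3395


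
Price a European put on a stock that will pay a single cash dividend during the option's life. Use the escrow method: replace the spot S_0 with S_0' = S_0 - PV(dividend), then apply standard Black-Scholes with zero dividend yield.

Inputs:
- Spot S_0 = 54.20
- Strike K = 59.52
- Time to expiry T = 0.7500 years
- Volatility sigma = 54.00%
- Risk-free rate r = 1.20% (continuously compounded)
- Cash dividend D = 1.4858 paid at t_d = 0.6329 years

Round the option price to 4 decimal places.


PV(D) = D * exp(-r * t_d) = 1.4858 * 0.99243397 = 1.47455839
S_0' = S_0 - PV(D) = 54.2000 - 1.47455839 = 52.72544161
d1 = (ln(S_0'/K) + (r + sigma^2/2)*T) / (sigma*sqrt(T)) = -0.00612481
d2 = d1 - sigma*sqrt(T) = -0.47377852
exp(-rT) = 0.99104038
N(-d1) = 0.50244343; N(-d2) = 0.68217107
P = K * exp(-rT) * N(-d2) - S_0' * N(-d1) = 59.5200 * 0.99104038 * 0.68217107 - 52.72544161 * 0.50244343 = 13.7475

Answer: Price = 13.7475


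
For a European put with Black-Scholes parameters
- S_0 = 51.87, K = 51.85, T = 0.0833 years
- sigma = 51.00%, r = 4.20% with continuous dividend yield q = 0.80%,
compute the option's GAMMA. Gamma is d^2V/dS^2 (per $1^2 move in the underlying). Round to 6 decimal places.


Answer: Gamma = 0.051980

Derivation:
d1 = 0.0954586162; d2 = -0.0517362546
phi(d1) = 0.3971287646; exp(-qT) = 0.9993338220; exp(-rT) = 0.9965075130
Gamma = exp(-qT) * phi(d1) / (S * sigma * sqrt(T)) = 0.9993338220 * 0.3971287646 / (51.8700 * 0.5100 * 0.2886173938) = 0.051980


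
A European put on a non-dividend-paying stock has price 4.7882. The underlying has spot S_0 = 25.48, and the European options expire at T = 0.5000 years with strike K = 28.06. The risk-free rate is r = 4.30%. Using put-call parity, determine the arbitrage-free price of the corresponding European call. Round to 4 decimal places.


Put-call parity: C - P = S_0 * exp(-qT) - K * exp(-rT).
S_0 * exp(-qT) = 25.4800 * 1.00000000 = 25.48000000
K * exp(-rT) = 28.0600 * 0.97872948 = 27.46314914
C = P + S*exp(-qT) - K*exp(-rT)
C = 4.7882 + 25.48000000 - 27.46314914 = 2.8051

Answer: Call price = 2.8051


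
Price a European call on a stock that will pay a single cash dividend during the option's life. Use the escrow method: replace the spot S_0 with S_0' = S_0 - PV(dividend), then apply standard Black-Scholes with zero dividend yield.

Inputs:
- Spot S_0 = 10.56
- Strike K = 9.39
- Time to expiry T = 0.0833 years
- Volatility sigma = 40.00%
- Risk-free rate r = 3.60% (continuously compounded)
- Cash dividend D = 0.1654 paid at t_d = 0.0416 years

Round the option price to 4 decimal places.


PV(D) = D * exp(-r * t_d) = 0.1654 * 0.99850352 = 0.16515248
S_0' = S_0 - PV(D) = 10.5600 - 0.16515248 = 10.39484752
d1 = (ln(S_0'/K) + (r + sigma^2/2)*T) / (sigma*sqrt(T)) = 0.96431956
d2 = d1 - sigma*sqrt(T) = 0.84887260
exp(-rT) = 0.99700569
N(d1) = 0.83255713; N(d2) = 0.80202391
C = S_0' * N(d1) - K * exp(-rT) * N(d2) = 10.39484752 * 0.83255713 - 9.3900 * 0.99700569 * 0.80202391 = 1.1459

Answer: Price = 1.1459


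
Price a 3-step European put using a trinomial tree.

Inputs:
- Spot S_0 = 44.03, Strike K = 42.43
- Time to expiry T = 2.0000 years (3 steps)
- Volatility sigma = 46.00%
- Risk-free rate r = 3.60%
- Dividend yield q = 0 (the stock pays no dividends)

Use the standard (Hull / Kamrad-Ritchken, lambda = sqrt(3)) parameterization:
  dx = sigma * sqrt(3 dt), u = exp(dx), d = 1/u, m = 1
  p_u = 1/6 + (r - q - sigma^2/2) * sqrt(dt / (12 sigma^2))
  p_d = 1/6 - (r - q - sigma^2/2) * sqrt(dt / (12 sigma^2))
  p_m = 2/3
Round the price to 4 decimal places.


Answer: Price = V(0,0) = 7.7790

Derivation:
dt = T/N = 0.666667; dx = sigma*sqrt(3*dt) = 0.650538
u = exp(dx) = 1.916572; d = 1/u = 0.521765
p_u = 0.130901, p_m = 0.666667, p_d = 0.202432
Discount per step: exp(-r*dt) = 0.976286
Stock lattice S(k, j) with j the centered position index:
  k=0: S(0,+0) = 44.0300
  k=1: S(1,-1) = 22.9733; S(1,+0) = 44.0300; S(1,+1) = 84.3867
  k=2: S(2,-2) = 11.9867; S(2,-1) = 22.9733; S(2,+0) = 44.0300; S(2,+1) = 84.3867; S(2,+2) = 161.7331
  k=3: S(3,-3) = 6.2542; S(3,-2) = 11.9867; S(3,-1) = 22.9733; S(3,+0) = 44.0300; S(3,+1) = 84.3867; S(3,+2) = 161.7331; S(3,+3) = 309.9732
Terminal payoffs V(N, j) = max(K - S_T, 0):
  V(3,-3) = 36.175780; V(3,-2) = 30.443335; V(3,-1) = 19.456693; V(3,+0) = 0.000000; V(3,+1) = 0.000000; V(3,+2) = 0.000000; V(3,+3) = 0.000000
Backward induction: V(k, j) = exp(-r*dt) * [p_u * V(k+1, j+1) + p_m * V(k+1, j) + p_d * V(k+1, j-1)]
  V(2,-2) = exp(-r*dt) * [p_u*19.456693 + p_m*30.443335 + p_d*36.175780] = 29.450242
  V(2,-1) = exp(-r*dt) * [p_u*0.000000 + p_m*19.456693 + p_d*30.443335] = 18.680086
  V(2,+0) = exp(-r*dt) * [p_u*0.000000 + p_m*0.000000 + p_d*19.456693] = 3.845253
  V(2,+1) = exp(-r*dt) * [p_u*0.000000 + p_m*0.000000 + p_d*0.000000] = 0.000000
  V(2,+2) = exp(-r*dt) * [p_u*0.000000 + p_m*0.000000 + p_d*0.000000] = 0.000000
  V(1,-1) = exp(-r*dt) * [p_u*3.845253 + p_m*18.680086 + p_d*29.450242] = 18.469772
  V(1,+0) = exp(-r*dt) * [p_u*0.000000 + p_m*3.845253 + p_d*18.680086] = 6.194482
  V(1,+1) = exp(-r*dt) * [p_u*0.000000 + p_m*0.000000 + p_d*3.845253] = 0.759943
  V(0,+0) = exp(-r*dt) * [p_u*0.759943 + p_m*6.194482 + p_d*18.469772] = 7.779048


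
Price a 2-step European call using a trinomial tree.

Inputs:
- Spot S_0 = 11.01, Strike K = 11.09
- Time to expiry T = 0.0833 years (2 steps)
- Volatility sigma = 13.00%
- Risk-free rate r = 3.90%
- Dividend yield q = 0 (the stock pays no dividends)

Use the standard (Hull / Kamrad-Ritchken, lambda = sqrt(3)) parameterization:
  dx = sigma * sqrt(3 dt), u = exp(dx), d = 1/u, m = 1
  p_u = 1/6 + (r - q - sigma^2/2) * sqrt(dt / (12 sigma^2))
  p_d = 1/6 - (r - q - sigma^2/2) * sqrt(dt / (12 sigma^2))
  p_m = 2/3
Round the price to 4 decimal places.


Answer: Price = V(0,0) = 0.1368

Derivation:
dt = T/N = 0.041650; dx = sigma*sqrt(3*dt) = 0.045953
u = exp(dx) = 1.047025; d = 1/u = 0.955087
p_u = 0.180511, p_m = 0.666667, p_d = 0.152822
Discount per step: exp(-r*dt) = 0.998377
Stock lattice S(k, j) with j the centered position index:
  k=0: S(0,+0) = 11.0100
  k=1: S(1,-1) = 10.5155; S(1,+0) = 11.0100; S(1,+1) = 11.5277
  k=2: S(2,-2) = 10.0432; S(2,-1) = 10.5155; S(2,+0) = 11.0100; S(2,+1) = 11.5277; S(2,+2) = 12.0698
Terminal payoffs V(N, j) = max(S_T - K, 0):
  V(2,-2) = 0.000000; V(2,-1) = 0.000000; V(2,+0) = 0.000000; V(2,+1) = 0.437745; V(2,+2) = 0.979836
Backward induction: V(k, j) = exp(-r*dt) * [p_u * V(k+1, j+1) + p_m * V(k+1, j) + p_d * V(k+1, j-1)]
  V(1,-1) = exp(-r*dt) * [p_u*0.000000 + p_m*0.000000 + p_d*0.000000] = 0.000000
  V(1,+0) = exp(-r*dt) * [p_u*0.437745 + p_m*0.000000 + p_d*0.000000] = 0.078890
  V(1,+1) = exp(-r*dt) * [p_u*0.979836 + p_m*0.437745 + p_d*0.000000] = 0.467941
  V(0,+0) = exp(-r*dt) * [p_u*0.467941 + p_m*0.078890 + p_d*0.000000] = 0.136839


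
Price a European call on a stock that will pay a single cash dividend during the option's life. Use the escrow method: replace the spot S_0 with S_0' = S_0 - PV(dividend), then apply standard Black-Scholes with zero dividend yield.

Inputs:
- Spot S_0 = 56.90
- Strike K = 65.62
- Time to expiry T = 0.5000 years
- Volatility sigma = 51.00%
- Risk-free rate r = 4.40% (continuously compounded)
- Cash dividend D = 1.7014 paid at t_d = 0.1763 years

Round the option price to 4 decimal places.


Answer: Price = 4.7784

Derivation:
PV(D) = D * exp(-r * t_d) = 1.7014 * 0.99227281 = 1.68825296
S_0' = S_0 - PV(D) = 56.9000 - 1.68825296 = 55.21174704
d1 = (ln(S_0'/K) + (r + sigma^2/2)*T) / (sigma*sqrt(T)) = -0.23758729
d2 = d1 - sigma*sqrt(T) = -0.59821175
exp(-rT) = 0.97824024
N(d1) = 0.40610060; N(d2) = 0.27484933
C = S_0' * N(d1) - K * exp(-rT) * N(d2) = 55.21174704 * 0.40610060 - 65.6200 * 0.97824024 * 0.27484933 = 4.7784


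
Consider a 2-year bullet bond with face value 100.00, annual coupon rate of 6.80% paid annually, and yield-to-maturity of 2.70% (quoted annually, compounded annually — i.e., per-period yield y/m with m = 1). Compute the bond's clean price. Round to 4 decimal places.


Answer: Price = 107.8795

Derivation:
Coupon per period c = face * coupon_rate / m = 6.800000
Periods per year m = 1; per-period yield y/m = 0.027000
Number of cashflows N = 2
Cashflows (t years, CF_t, discount factor 1/(1+y/m)^(m*t), PV):
  t = 1.0000: CF_t = 6.800000, DF = 0.973710, PV = 6.621227
  t = 2.0000: CF_t = 106.800000, DF = 0.948111, PV = 101.258238
Price P = sum_t PV_t = 107.879465


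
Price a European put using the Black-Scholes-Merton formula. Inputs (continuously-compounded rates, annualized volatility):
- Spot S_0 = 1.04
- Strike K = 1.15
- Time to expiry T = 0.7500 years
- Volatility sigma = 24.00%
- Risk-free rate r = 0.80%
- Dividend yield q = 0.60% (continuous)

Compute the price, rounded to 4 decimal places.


Answer: Price = 0.1540

Derivation:
d1 = (ln(S/K) + (r - q + 0.5*sigma^2) * T) / (sigma * sqrt(T)) = -0.37258929
d2 = d1 - sigma * sqrt(T) = -0.58043538
exp(-rT) = 0.99401796; exp(-qT) = 0.99551011
P = K * exp(-rT) * N(-d2) - S_0 * exp(-qT) * N(-d1)
N(-d1) = 0.64527293; N(-d2) = 0.71918948
P = 1.1500 * 0.99401796 * 0.71918948 - 1.0400 * 0.99551011 * 0.64527293 = 0.1540


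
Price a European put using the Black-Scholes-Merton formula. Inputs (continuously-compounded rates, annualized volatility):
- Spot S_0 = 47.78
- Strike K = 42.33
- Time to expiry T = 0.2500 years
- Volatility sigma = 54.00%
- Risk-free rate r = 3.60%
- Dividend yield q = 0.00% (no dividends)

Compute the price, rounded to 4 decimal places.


Answer: Price = 2.4479

Derivation:
d1 = (ln(S/K) + (r - q + 0.5*sigma^2) * T) / (sigma * sqrt(T)) = 0.61689292
d2 = d1 - sigma * sqrt(T) = 0.34689292
exp(-rT) = 0.99104038; exp(-qT) = 1.00000000
P = K * exp(-rT) * N(-d2) - S_0 * exp(-qT) * N(-d1)
N(-d1) = 0.26865268; N(-d2) = 0.36433588
P = 42.3300 * 0.99104038 * 0.36433588 - 47.7800 * 1.00000000 * 0.26865268 = 2.4479


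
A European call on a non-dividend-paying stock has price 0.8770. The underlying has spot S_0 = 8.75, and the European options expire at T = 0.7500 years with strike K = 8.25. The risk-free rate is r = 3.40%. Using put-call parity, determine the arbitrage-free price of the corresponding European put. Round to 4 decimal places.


Put-call parity: C - P = S_0 * exp(-qT) - K * exp(-rT).
S_0 * exp(-qT) = 8.7500 * 1.00000000 = 8.75000000
K * exp(-rT) = 8.2500 * 0.97482238 = 8.04228463
P = C - S*exp(-qT) + K*exp(-rT)
P = 0.8770 - 8.75000000 + 8.04228463 = 0.1693

Answer: Put price = 0.1693


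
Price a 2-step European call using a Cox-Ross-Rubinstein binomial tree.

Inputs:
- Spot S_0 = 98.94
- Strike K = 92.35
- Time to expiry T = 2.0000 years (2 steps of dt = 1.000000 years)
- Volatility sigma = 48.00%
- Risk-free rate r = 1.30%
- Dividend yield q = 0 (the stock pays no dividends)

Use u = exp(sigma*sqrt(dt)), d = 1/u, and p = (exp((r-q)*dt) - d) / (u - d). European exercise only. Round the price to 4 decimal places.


dt = T/N = 1.000000
u = exp(sigma*sqrt(dt)) = 1.616074; d = 1/u = 0.618783
p = (exp((r-q)*dt) - d) / (u - d) = 0.395373
Discount per step: exp(-r*dt) = 0.987084
Stock lattice S(k, i) with i counting down-moves:
  k=0: S(0,0) = 98.9400
  k=1: S(1,0) = 159.8944; S(1,1) = 61.2224
  k=2: S(2,0) = 258.4012; S(2,1) = 98.9400; S(2,2) = 37.8834
Terminal payoffs V(N, i) = max(S_T - K, 0):
  V(2,0) = 166.051249; V(2,1) = 6.590000; V(2,2) = 0.000000
Backward induction: V(k, i) = exp(-r*dt) * [p * V(k+1, i) + (1-p) * V(k+1, i+1)].
  V(1,0) = exp(-r*dt) * [p*166.051249 + (1-p)*6.590000] = 68.737181
  V(1,1) = exp(-r*dt) * [p*6.590000 + (1-p)*0.000000] = 2.571853
  V(0,0) = exp(-r*dt) * [p*68.737181 + (1-p)*2.571853] = 28.360710

Answer: Price = V(0,0) = 28.3607


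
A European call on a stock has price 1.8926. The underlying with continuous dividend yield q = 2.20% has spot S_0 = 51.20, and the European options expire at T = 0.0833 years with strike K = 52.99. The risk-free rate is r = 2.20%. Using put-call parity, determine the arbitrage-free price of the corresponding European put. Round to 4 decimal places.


Answer: Put price = 3.6793

Derivation:
Put-call parity: C - P = S_0 * exp(-qT) - K * exp(-rT).
S_0 * exp(-qT) = 51.2000 * 0.99816908 = 51.10625680
K * exp(-rT) = 52.9900 * 0.99816908 = 52.89297945
P = C - S*exp(-qT) + K*exp(-rT)
P = 1.8926 - 51.10625680 + 52.89297945 = 3.6793


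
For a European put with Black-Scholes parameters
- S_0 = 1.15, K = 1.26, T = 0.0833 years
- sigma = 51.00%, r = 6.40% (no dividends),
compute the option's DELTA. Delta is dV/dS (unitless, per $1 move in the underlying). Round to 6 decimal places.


d1 = -0.5107882711; d2 = -0.6579831419
phi(d1) = 0.3501509744; exp(-qT) = 1.0000000000; exp(-rT) = 0.9946829856
N(-d1) = 0.6952503385
Delta = -exp(-qT) * N(-d1) = -1.0000000000 * 0.6952503385 = -0.695250

Answer: Delta = -0.695250


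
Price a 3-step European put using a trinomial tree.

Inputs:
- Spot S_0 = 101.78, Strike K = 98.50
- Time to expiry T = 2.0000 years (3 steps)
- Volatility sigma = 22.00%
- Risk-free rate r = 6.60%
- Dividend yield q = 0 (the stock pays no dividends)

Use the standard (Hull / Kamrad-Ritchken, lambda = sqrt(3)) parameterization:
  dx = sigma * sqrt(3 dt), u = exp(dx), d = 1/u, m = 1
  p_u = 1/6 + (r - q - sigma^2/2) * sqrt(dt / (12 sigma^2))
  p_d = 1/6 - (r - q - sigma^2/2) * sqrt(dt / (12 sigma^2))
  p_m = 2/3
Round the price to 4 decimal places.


dt = T/N = 0.666667; dx = sigma*sqrt(3*dt) = 0.311127
u = exp(dx) = 1.364963; d = 1/u = 0.732621
p_u = 0.211450, p_m = 0.666667, p_d = 0.121883
Discount per step: exp(-r*dt) = 0.956954
Stock lattice S(k, j) with j the centered position index:
  k=0: S(0,+0) = 101.7800
  k=1: S(1,-1) = 74.5661; S(1,+0) = 101.7800; S(1,+1) = 138.9259
  k=2: S(2,-2) = 54.6287; S(2,-1) = 74.5661; S(2,+0) = 101.7800; S(2,+1) = 138.9259; S(2,+2) = 189.6286
  k=3: S(3,-3) = 40.0221; S(3,-2) = 54.6287; S(3,-1) = 74.5661; S(3,+0) = 101.7800; S(3,+1) = 138.9259; S(3,+2) = 189.6286; S(3,+3) = 258.8360
Terminal payoffs V(N, j) = max(K - S_T, 0):
  V(3,-3) = 58.477865; V(3,-2) = 43.871285; V(3,-1) = 23.933851; V(3,+0) = 0.000000; V(3,+1) = 0.000000; V(3,+2) = 0.000000; V(3,+3) = 0.000000
Backward induction: V(k, j) = exp(-r*dt) * [p_u * V(k+1, j+1) + p_m * V(k+1, j) + p_d * V(k+1, j-1)]
  V(2,-2) = exp(-r*dt) * [p_u*23.933851 + p_m*43.871285 + p_d*58.477865] = 39.652163
  V(2,-1) = exp(-r*dt) * [p_u*0.000000 + p_m*23.933851 + p_d*43.871285] = 20.386062
  V(2,+0) = exp(-r*dt) * [p_u*0.000000 + p_m*0.000000 + p_d*23.933851] = 2.791564
  V(2,+1) = exp(-r*dt) * [p_u*0.000000 + p_m*0.000000 + p_d*0.000000] = 0.000000
  V(2,+2) = exp(-r*dt) * [p_u*0.000000 + p_m*0.000000 + p_d*0.000000] = 0.000000
  V(1,-1) = exp(-r*dt) * [p_u*2.791564 + p_m*20.386062 + p_d*39.652163] = 18.195444
  V(1,+0) = exp(-r*dt) * [p_u*0.000000 + p_m*2.791564 + p_d*20.386062] = 4.158694
  V(1,+1) = exp(-r*dt) * [p_u*0.000000 + p_m*0.000000 + p_d*2.791564] = 0.325599
  V(0,+0) = exp(-r*dt) * [p_u*0.325599 + p_m*4.158694 + p_d*18.195444] = 4.841259

Answer: Price = V(0,0) = 4.8413
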